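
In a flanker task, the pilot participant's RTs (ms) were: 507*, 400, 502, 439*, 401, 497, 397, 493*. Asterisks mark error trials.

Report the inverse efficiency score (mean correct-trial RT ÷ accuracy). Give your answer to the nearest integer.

703 ms

Correct trials (n=5): 400, 502, 401, 497, 397
Mean correct RT = 2197/5 = 439.4000 ms
Proportion correct = 5/8
IES = 439.4000 / (5/8) = 703.040 ms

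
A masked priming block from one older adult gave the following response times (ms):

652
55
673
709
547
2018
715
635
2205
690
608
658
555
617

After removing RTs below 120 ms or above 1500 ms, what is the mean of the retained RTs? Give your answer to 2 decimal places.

641.73 ms

Excluded: 55, 2018, 2205
Retained (n=11): Σ = 7059
Mean = 7059/11 = 641.7273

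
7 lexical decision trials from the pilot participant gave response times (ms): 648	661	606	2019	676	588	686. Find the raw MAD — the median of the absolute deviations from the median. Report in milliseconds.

25 ms

Sorted: 588, 606, 648, 661, 676, 686, 2019 → median = 661
|x − 661|: 13, 0, 55, 1358, 15, 73, 25
Sorted deviations: 0, 13, 15, 25, 55, 73, 1358 → MAD = 25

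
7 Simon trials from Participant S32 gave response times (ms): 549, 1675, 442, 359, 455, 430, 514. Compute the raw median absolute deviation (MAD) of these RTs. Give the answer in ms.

59 ms

Sorted: 359, 430, 442, 455, 514, 549, 1675 → median = 455
|x − 455|: 94, 1220, 13, 96, 0, 25, 59
Sorted deviations: 0, 13, 25, 59, 94, 96, 1220 → MAD = 59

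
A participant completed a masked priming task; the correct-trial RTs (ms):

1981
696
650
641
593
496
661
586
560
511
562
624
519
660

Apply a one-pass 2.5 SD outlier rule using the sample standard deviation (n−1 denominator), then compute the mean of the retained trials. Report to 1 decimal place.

n = 14, ΣRT = 9740, M = 695.714
Σ(x−M)² = 1828784.86; s = √(1828784.86/13) = 375.068
Cutoffs: 695.714 ± 2.5·375.068 → [-242.0, 1633.4]
Outside: 1981 → excluded.
Retained (n=13): Σ = 7759, mean = 7759/13 = 596.846

596.8 ms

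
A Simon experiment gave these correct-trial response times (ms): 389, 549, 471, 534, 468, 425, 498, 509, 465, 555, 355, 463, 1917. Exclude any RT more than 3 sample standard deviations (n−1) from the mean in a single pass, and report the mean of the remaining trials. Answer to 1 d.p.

n = 13, ΣRT = 7598, M = 584.462
Σ(x−M)² = 1965247.23; s = √(1965247.23/12) = 404.686
Cutoffs: 584.462 ± 3·404.686 → [-629.6, 1798.5]
Outside: 1917 → excluded.
Retained (n=12): Σ = 5681, mean = 5681/12 = 473.417

473.4 ms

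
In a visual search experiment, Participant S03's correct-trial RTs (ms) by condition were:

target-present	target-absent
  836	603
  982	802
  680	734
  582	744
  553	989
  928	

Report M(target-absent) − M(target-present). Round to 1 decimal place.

14.2 ms

M(target-present) = 4561/6 = 760.167
M(target-absent) = 3872/5 = 774.400
Difference = 774.400 − 760.167 = 14.233 ms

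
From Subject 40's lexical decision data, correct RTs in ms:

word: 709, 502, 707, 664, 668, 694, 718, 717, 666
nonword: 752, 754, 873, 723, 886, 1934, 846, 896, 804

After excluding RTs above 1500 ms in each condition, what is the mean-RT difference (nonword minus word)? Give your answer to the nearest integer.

nonword: exclude 1934
M(word) = 6045/9 = 671.667
M(nonword) = 6534/8 = 816.750
Difference = 816.750 − 671.667 = 145.083 ms

145 ms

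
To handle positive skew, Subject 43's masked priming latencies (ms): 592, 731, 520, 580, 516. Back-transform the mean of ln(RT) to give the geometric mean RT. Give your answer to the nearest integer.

ln(RT): 6.3835, 6.5944, 6.2538, 6.3630, 6.2461
Mean ln(RT) = 31.8409/5 = 6.36818
Geometric mean = exp(6.36818) = 582.99 ms

583 ms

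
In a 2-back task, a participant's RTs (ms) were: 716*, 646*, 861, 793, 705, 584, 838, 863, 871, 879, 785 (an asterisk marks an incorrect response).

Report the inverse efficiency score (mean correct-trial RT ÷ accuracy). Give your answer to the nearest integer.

975 ms

Correct trials (n=9): 861, 793, 705, 584, 838, 863, 871, 879, 785
Mean correct RT = 7179/9 = 797.6667 ms
Proportion correct = 9/11
IES = 797.6667 / (9/11) = 974.926 ms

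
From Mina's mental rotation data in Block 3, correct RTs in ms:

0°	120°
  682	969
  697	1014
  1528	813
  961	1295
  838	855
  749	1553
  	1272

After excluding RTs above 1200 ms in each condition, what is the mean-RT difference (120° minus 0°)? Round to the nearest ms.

127 ms

0°: exclude 1528
120°: exclude 1295, 1553, 1272
M(0°) = 3927/5 = 785.400
M(120°) = 3651/4 = 912.750
Difference = 912.750 − 785.400 = 127.350 ms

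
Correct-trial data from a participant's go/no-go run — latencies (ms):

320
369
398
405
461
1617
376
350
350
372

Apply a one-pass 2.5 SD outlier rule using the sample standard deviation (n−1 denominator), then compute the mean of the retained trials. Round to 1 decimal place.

377.9 ms

n = 10, ΣRT = 5018, M = 501.800
Σ(x−M)² = 1394927.60; s = √(1394927.60/9) = 393.690
Cutoffs: 501.800 ± 2.5·393.690 → [-482.4, 1486.0]
Outside: 1617 → excluded.
Retained (n=9): Σ = 3401, mean = 3401/9 = 377.889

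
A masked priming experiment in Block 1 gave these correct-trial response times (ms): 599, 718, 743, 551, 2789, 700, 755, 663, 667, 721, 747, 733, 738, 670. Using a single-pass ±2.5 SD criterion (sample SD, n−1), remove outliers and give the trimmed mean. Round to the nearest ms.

693 ms

n = 14, ΣRT = 11794, M = 842.429
Σ(x−M)² = 4126059.43; s = √(4126059.43/13) = 563.373
Cutoffs: 842.429 ± 2.5·563.373 → [-566.0, 2250.9]
Outside: 2789 → excluded.
Retained (n=13): Σ = 9005, mean = 9005/13 = 692.692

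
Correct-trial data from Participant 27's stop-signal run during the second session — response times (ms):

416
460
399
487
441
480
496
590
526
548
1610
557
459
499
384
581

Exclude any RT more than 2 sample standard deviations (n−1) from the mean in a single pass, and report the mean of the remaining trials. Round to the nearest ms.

488 ms

n = 16, ΣRT = 8933, M = 558.312
Σ(x−M)² = 1236645.44; s = √(1236645.44/15) = 287.129
Cutoffs: 558.312 ± 2·287.129 → [-15.9, 1132.6]
Outside: 1610 → excluded.
Retained (n=15): Σ = 7323, mean = 7323/15 = 488.200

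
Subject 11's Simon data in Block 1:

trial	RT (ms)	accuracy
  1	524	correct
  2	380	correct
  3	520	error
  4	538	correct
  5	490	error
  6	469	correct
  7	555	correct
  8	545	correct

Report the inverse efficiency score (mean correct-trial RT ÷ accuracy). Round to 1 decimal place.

669.1 ms

Correct trials (n=6): 524, 380, 538, 469, 555, 545
Mean correct RT = 3011/6 = 501.8333 ms
Proportion correct = 6/8
IES = 501.8333 / (6/8) = 669.111 ms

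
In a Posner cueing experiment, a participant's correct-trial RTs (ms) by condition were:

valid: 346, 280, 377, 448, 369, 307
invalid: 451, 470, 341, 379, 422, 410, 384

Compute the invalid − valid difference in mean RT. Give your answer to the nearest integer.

M(valid) = 2127/6 = 354.500
M(invalid) = 2857/7 = 408.143
Difference = 408.143 − 354.500 = 53.643 ms

54 ms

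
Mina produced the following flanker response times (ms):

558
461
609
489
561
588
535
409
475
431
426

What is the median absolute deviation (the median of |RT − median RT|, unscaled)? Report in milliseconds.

63 ms

Sorted: 409, 426, 431, 461, 475, 489, 535, 558, 561, 588, 609 → median = 489
|x − 489|: 69, 28, 120, 0, 72, 99, 46, 80, 14, 58, 63
Sorted deviations: 0, 14, 28, 46, 58, 63, 69, 72, 80, 99, 120 → MAD = 63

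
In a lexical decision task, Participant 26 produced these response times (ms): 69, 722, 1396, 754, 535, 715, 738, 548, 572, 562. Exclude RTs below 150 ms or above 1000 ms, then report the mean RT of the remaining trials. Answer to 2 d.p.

643.25 ms

Excluded: 69, 1396
Retained (n=8): Σ = 5146
Mean = 5146/8 = 643.2500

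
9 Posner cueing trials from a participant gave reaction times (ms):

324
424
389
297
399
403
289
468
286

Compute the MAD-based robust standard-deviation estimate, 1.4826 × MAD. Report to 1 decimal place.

96.4 ms

Sorted: 286, 289, 297, 324, 389, 399, 403, 424, 468 → median = 389
|x − 389| sorted: 0, 10, 14, 35, 65, 79, 92, 100, 103 → MAD = 65
Robust SD ≈ 1.4826 × 65 = 96.369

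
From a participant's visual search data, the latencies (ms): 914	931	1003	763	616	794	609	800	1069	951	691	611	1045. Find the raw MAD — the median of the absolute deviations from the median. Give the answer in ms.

151 ms

Sorted: 609, 611, 616, 691, 763, 794, 800, 914, 931, 951, 1003, 1045, 1069 → median = 800
|x − 800|: 114, 131, 203, 37, 184, 6, 191, 0, 269, 151, 109, 189, 245
Sorted deviations: 0, 6, 37, 109, 114, 131, 151, 184, 189, 191, 203, 245, 269 → MAD = 151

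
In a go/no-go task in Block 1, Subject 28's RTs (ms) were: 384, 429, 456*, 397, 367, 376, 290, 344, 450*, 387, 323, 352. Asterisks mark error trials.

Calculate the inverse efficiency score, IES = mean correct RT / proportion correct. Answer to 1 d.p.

437.9 ms

Correct trials (n=10): 384, 429, 397, 367, 376, 290, 344, 387, 323, 352
Mean correct RT = 3649/10 = 364.9000 ms
Proportion correct = 10/12
IES = 364.9000 / (10/12) = 437.880 ms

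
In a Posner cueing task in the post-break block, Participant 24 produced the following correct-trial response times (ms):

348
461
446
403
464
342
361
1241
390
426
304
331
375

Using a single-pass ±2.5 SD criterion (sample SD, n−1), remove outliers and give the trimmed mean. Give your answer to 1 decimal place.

387.6 ms

n = 13, ΣRT = 5892, M = 453.231
Σ(x−M)² = 703354.31; s = √(703354.31/12) = 242.101
Cutoffs: 453.231 ± 2.5·242.101 → [-152.0, 1058.5]
Outside: 1241 → excluded.
Retained (n=12): Σ = 4651, mean = 4651/12 = 387.583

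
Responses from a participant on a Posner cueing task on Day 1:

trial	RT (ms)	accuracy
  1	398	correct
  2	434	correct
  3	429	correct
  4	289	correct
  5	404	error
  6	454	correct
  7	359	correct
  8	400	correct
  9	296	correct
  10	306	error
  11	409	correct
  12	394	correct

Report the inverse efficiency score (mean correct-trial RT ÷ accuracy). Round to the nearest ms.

Correct trials (n=10): 398, 434, 429, 289, 454, 359, 400, 296, 409, 394
Mean correct RT = 3862/10 = 386.2000 ms
Proportion correct = 10/12
IES = 386.2000 / (10/12) = 463.440 ms

463 ms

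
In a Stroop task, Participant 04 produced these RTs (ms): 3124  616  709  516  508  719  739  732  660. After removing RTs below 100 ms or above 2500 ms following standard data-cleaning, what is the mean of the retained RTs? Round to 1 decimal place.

Excluded: 3124
Retained (n=8): Σ = 5199
Mean = 5199/8 = 649.8750

649.9 ms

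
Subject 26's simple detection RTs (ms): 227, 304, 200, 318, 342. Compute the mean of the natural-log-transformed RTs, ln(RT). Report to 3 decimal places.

ln(RT): 5.4250, 5.7170, 5.2983, 5.7621, 5.8348
Σ ln(RT) = 28.0372
Mean = 28.0372/5 = 5.60743

5.607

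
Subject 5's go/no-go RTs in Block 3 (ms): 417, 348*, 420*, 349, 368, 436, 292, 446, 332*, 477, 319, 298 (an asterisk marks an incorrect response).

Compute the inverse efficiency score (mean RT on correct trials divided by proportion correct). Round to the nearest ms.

Correct trials (n=9): 417, 349, 368, 436, 292, 446, 477, 319, 298
Mean correct RT = 3402/9 = 378.0000 ms
Proportion correct = 9/12
IES = 378.0000 / (9/12) = 504.000 ms

504 ms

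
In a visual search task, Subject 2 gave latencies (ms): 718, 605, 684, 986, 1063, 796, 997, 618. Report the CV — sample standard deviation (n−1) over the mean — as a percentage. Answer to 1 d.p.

22.6%

n = 8, Σ = 6467, M = 808.3750
Σ(x−M)² = 233357.875; s = √(233357.875/7) = 182.5838
CV = 182.5838 / 808.3750 = 0.22587 = 22.587%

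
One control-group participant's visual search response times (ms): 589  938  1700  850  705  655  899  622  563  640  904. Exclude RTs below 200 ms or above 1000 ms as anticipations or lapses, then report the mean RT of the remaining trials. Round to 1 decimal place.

736.5 ms

Excluded: 1700
Retained (n=10): Σ = 7365
Mean = 7365/10 = 736.5000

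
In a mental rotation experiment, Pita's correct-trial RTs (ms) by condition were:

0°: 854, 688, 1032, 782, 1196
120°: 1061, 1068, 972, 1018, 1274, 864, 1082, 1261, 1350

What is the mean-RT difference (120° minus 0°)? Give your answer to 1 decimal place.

M(0°) = 4552/5 = 910.400
M(120°) = 9950/9 = 1105.556
Difference = 1105.556 − 910.400 = 195.156 ms

195.2 ms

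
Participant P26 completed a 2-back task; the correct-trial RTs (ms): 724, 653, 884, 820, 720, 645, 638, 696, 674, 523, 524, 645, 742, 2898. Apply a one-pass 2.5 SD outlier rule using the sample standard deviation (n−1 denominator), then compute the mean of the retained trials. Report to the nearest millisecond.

684 ms

n = 14, ΣRT = 11786, M = 841.857
Σ(x−M)² = 4675571.71; s = √(4675571.71/13) = 599.716
Cutoffs: 841.857 ± 2.5·599.716 → [-657.4, 2341.1]
Outside: 2898 → excluded.
Retained (n=13): Σ = 8888, mean = 8888/13 = 683.692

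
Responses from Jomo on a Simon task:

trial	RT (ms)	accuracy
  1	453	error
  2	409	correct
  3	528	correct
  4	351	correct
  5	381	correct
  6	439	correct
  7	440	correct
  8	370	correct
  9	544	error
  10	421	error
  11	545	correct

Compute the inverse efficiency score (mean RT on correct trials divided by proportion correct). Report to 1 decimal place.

Correct trials (n=8): 409, 528, 351, 381, 439, 440, 370, 545
Mean correct RT = 3463/8 = 432.8750 ms
Proportion correct = 8/11
IES = 432.8750 / (8/11) = 595.203 ms

595.2 ms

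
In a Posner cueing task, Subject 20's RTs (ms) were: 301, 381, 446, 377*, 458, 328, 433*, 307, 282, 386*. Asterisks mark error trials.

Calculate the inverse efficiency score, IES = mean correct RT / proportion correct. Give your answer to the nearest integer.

511 ms

Correct trials (n=7): 301, 381, 446, 458, 328, 307, 282
Mean correct RT = 2503/7 = 357.5714 ms
Proportion correct = 7/10
IES = 357.5714 / (7/10) = 510.816 ms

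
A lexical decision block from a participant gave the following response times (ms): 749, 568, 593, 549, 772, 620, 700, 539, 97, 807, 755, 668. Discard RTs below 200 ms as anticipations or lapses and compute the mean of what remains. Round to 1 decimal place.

665.5 ms

Excluded: 97
Retained (n=11): Σ = 7320
Mean = 7320/11 = 665.4545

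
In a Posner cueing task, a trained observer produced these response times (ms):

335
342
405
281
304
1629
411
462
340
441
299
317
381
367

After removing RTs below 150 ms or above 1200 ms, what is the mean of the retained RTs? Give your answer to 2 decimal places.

Excluded: 1629
Retained (n=13): Σ = 4685
Mean = 4685/13 = 360.3846

360.38 ms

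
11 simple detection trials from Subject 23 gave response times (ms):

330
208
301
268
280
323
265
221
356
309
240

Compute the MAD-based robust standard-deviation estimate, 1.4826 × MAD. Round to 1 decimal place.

Sorted: 208, 221, 240, 265, 268, 280, 301, 309, 323, 330, 356 → median = 280
|x − 280| sorted: 0, 12, 15, 21, 29, 40, 43, 50, 59, 72, 76 → MAD = 40
Robust SD ≈ 1.4826 × 40 = 59.304

59.3 ms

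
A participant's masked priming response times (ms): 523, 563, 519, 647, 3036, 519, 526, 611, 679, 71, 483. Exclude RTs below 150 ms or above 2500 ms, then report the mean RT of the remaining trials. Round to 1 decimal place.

Excluded: 71, 3036
Retained (n=9): Σ = 5070
Mean = 5070/9 = 563.3333

563.3 ms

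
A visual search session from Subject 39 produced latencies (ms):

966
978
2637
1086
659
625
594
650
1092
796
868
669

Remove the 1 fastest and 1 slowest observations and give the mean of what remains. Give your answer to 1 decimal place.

838.9 ms

Sorted: 594, 625, 650, 659, 669, 796, 868, 966, 978, 1086, 1092, 2637
Drop lowest 1 (594) and highest 1 (2637)
Remaining (n=10): Σ = 8389, mean = 8389/10 = 838.900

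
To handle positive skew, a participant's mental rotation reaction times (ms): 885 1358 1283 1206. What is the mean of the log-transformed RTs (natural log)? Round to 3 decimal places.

ln(RT): 6.7856, 7.2138, 7.1570, 7.0951
Σ ln(RT) = 28.2514
Mean = 28.2514/4 = 7.06284

7.063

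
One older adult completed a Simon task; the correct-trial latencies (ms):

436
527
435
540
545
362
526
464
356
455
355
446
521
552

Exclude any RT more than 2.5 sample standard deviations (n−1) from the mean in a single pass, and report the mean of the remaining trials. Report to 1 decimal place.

n = 14, ΣRT = 6520, M = 465.714
Σ(x−M)² = 67080.86; s = √(67080.86/13) = 71.834
Cutoffs: 465.714 ± 2.5·71.834 → [286.1, 645.3]
No RTs fall outside the cutoffs; all 14 retained. Mean = 6520/14 = 465.714

465.7 ms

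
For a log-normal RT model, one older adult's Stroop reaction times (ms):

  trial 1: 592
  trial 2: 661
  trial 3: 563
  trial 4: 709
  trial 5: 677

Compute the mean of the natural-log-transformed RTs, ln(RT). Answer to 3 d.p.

ln(RT): 6.3835, 6.4938, 6.3333, 6.5639, 6.5177
Σ ln(RT) = 32.2921
Mean = 32.2921/5 = 6.45841

6.458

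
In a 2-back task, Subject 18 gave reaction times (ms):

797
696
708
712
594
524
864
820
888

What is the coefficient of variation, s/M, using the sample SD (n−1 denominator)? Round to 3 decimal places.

n = 9, Σ = 6603, M = 733.6667
Σ(x−M)² = 118284.000; s = √(118284.000/8) = 121.5956
CV = 121.5956 / 733.6667 = 0.16574

0.166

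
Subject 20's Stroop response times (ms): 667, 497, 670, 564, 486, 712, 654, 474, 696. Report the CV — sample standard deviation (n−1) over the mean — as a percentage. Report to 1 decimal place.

16.1%

n = 9, Σ = 5420, M = 602.2222
Σ(x−M)² = 74797.556; s = √(74797.556/8) = 96.6938
CV = 96.6938 / 602.2222 = 0.16056 = 16.056%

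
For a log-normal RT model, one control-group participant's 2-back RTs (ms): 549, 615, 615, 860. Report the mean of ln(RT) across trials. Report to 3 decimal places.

6.477

ln(RT): 6.3081, 6.4216, 6.4216, 6.7569
Σ ln(RT) = 25.9083
Mean = 25.9083/4 = 6.47707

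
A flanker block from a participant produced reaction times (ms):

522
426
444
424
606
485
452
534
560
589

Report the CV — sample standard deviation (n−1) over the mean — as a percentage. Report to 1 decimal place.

n = 10, Σ = 5042, M = 504.2000
Σ(x−M)² = 41137.600; s = √(41137.600/9) = 67.6080
CV = 67.6080 / 504.2000 = 0.13409 = 13.409%

13.4%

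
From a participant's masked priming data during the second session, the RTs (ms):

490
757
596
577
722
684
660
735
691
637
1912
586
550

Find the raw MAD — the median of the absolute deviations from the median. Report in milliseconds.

Sorted: 490, 550, 577, 586, 596, 637, 660, 684, 691, 722, 735, 757, 1912 → median = 660
|x − 660|: 170, 97, 64, 83, 62, 24, 0, 75, 31, 23, 1252, 74, 110
Sorted deviations: 0, 23, 24, 31, 62, 64, 74, 75, 83, 97, 110, 170, 1252 → MAD = 74

74 ms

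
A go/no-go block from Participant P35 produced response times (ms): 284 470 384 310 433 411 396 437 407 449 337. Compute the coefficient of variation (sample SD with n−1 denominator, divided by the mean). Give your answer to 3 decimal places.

0.151

n = 11, Σ = 4318, M = 392.5455
Σ(x−M)² = 35114.727; s = √(35114.727/10) = 59.2577
CV = 59.2577 / 392.5455 = 0.15096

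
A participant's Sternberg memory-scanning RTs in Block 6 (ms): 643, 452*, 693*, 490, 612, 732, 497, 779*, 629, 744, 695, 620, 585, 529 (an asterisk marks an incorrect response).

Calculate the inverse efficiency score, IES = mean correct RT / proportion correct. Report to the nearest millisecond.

Correct trials (n=11): 643, 490, 612, 732, 497, 629, 744, 695, 620, 585, 529
Mean correct RT = 6776/11 = 616.0000 ms
Proportion correct = 11/14
IES = 616.0000 / (11/14) = 784.000 ms

784 ms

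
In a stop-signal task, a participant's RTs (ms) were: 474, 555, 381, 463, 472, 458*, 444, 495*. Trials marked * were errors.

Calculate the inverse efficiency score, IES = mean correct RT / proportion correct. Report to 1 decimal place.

619.8 ms

Correct trials (n=6): 474, 555, 381, 463, 472, 444
Mean correct RT = 2789/6 = 464.8333 ms
Proportion correct = 6/8
IES = 464.8333 / (6/8) = 619.778 ms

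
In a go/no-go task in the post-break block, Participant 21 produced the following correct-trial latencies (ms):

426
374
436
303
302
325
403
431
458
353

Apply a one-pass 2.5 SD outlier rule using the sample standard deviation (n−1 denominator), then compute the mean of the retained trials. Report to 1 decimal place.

n = 10, ΣRT = 3811, M = 381.100
Σ(x−M)² = 30256.90; s = √(30256.90/9) = 57.982
Cutoffs: 381.100 ± 2.5·57.982 → [236.1, 526.1]
No RTs fall outside the cutoffs; all 10 retained. Mean = 3811/10 = 381.100

381.1 ms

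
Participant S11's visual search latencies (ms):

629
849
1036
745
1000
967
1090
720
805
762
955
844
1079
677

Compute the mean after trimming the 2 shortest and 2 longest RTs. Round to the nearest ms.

Sorted: 629, 677, 720, 745, 762, 805, 844, 849, 955, 967, 1000, 1036, 1079, 1090
Drop lowest 2 (629, 677) and highest 2 (1079, 1090)
Remaining (n=10): Σ = 8683, mean = 8683/10 = 868.300

868 ms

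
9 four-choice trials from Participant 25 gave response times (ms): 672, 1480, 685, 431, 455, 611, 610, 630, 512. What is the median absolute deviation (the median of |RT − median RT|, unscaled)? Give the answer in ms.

Sorted: 431, 455, 512, 610, 611, 630, 672, 685, 1480 → median = 611
|x − 611|: 61, 869, 74, 180, 156, 0, 1, 19, 99
Sorted deviations: 0, 1, 19, 61, 74, 99, 156, 180, 869 → MAD = 74

74 ms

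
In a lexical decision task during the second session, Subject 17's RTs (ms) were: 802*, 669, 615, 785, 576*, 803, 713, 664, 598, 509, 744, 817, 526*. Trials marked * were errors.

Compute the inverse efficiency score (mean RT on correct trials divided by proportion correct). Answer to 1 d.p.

899.2 ms

Correct trials (n=10): 669, 615, 785, 803, 713, 664, 598, 509, 744, 817
Mean correct RT = 6917/10 = 691.7000 ms
Proportion correct = 10/13
IES = 691.7000 / (10/13) = 899.210 ms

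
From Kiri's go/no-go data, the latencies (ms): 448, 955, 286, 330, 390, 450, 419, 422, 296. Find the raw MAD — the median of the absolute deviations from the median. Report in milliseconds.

31 ms

Sorted: 286, 296, 330, 390, 419, 422, 448, 450, 955 → median = 419
|x − 419|: 29, 536, 133, 89, 29, 31, 0, 3, 123
Sorted deviations: 0, 3, 29, 29, 31, 89, 123, 133, 536 → MAD = 31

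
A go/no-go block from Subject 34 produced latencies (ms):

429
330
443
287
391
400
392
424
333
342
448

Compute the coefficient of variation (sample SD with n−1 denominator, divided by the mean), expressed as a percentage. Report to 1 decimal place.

n = 11, Σ = 4219, M = 383.5455
Σ(x−M)² = 28258.727; s = √(28258.727/10) = 53.1589
CV = 53.1589 / 383.5455 = 0.13860 = 13.860%

13.9%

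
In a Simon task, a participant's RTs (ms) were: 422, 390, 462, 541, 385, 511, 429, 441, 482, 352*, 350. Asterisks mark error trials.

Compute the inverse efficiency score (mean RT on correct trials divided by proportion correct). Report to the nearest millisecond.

485 ms

Correct trials (n=10): 422, 390, 462, 541, 385, 511, 429, 441, 482, 350
Mean correct RT = 4413/10 = 441.3000 ms
Proportion correct = 10/11
IES = 441.3000 / (10/11) = 485.430 ms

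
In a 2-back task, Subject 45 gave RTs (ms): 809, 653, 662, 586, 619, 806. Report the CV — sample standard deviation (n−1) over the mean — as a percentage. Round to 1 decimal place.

13.9%

n = 6, Σ = 4135, M = 689.1667
Σ(x−M)² = 45622.833; s = √(45622.833/5) = 95.5226
CV = 95.5226 / 689.1667 = 0.13861 = 13.861%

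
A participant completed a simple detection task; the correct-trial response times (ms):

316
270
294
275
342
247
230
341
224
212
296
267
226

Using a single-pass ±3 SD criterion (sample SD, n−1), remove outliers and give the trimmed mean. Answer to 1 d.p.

272.3 ms

n = 13, ΣRT = 3540, M = 272.308
Σ(x−M)² = 23102.77; s = √(23102.77/12) = 43.877
Cutoffs: 272.308 ± 3·43.877 → [140.7, 403.9]
No RTs fall outside the cutoffs; all 13 retained. Mean = 3540/13 = 272.308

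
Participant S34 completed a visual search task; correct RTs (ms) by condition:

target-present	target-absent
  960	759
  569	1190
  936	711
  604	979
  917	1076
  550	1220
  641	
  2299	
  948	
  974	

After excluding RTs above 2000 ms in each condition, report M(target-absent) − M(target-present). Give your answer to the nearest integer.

target-present: exclude 2299
M(target-present) = 7099/9 = 788.778
M(target-absent) = 5935/6 = 989.167
Difference = 989.167 − 788.778 = 200.389 ms

200 ms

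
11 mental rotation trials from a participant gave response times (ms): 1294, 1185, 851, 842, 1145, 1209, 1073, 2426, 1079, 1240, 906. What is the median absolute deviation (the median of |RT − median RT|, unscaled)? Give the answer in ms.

95 ms

Sorted: 842, 851, 906, 1073, 1079, 1145, 1185, 1209, 1240, 1294, 2426 → median = 1145
|x − 1145|: 149, 40, 294, 303, 0, 64, 72, 1281, 66, 95, 239
Sorted deviations: 0, 40, 64, 66, 72, 95, 149, 239, 294, 303, 1281 → MAD = 95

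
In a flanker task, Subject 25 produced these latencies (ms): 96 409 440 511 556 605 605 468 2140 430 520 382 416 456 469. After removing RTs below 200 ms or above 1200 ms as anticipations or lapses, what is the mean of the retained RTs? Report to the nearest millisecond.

482 ms

Excluded: 96, 2140
Retained (n=13): Σ = 6267
Mean = 6267/13 = 482.0769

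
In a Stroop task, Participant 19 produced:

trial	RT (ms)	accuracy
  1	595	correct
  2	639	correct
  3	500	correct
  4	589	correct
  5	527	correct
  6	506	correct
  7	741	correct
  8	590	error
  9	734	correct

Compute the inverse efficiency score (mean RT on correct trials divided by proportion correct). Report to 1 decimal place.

679.4 ms

Correct trials (n=8): 595, 639, 500, 589, 527, 506, 741, 734
Mean correct RT = 4831/8 = 603.8750 ms
Proportion correct = 8/9
IES = 603.8750 / (8/9) = 679.359 ms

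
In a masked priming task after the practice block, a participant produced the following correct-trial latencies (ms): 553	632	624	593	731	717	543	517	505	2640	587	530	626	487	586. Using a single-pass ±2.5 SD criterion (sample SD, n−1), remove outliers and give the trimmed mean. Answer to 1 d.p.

587.9 ms

n = 15, ΣRT = 10871, M = 724.733
Σ(x−M)² = 4000804.93; s = √(4000804.93/14) = 534.576
Cutoffs: 724.733 ± 2.5·534.576 → [-611.7, 2061.2]
Outside: 2640 → excluded.
Retained (n=14): Σ = 8231, mean = 8231/14 = 587.929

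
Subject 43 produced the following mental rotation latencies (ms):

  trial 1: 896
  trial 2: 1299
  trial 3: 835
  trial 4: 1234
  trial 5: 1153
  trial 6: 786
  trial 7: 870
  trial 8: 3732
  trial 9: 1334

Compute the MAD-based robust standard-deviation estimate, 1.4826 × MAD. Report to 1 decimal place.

381.0 ms

Sorted: 786, 835, 870, 896, 1153, 1234, 1299, 1334, 3732 → median = 1153
|x − 1153| sorted: 0, 81, 146, 181, 257, 283, 318, 367, 2579 → MAD = 257
Robust SD ≈ 1.4826 × 257 = 381.028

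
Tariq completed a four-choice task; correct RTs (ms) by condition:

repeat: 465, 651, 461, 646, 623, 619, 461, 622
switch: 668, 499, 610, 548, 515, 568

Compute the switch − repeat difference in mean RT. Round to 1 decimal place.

M(repeat) = 4548/8 = 568.500
M(switch) = 3408/6 = 568.000
Difference = 568.000 − 568.500 = -0.500 ms

-0.5 ms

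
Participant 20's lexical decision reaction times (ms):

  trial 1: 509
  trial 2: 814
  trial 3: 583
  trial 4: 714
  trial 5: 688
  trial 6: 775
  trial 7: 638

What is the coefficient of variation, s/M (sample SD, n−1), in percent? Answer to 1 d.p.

n = 7, Σ = 4721, M = 674.4286
Σ(x−M)² = 68397.714; s = √(68397.714/6) = 106.7690
CV = 106.7690 / 674.4286 = 0.15831 = 15.831%

15.8%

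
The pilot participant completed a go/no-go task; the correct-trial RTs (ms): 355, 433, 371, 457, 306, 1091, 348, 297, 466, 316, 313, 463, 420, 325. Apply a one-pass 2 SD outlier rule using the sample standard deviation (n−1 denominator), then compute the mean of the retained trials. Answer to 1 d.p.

374.6 ms

n = 14, ΣRT = 5961, M = 425.786
Σ(x−M)² = 526500.36; s = √(526500.36/13) = 201.246
Cutoffs: 425.786 ± 2·201.246 → [23.3, 828.3]
Outside: 1091 → excluded.
Retained (n=13): Σ = 4870, mean = 4870/13 = 374.615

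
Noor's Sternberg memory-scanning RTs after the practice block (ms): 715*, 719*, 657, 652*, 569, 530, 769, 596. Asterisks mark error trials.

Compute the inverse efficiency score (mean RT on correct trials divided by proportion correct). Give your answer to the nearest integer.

Correct trials (n=5): 657, 569, 530, 769, 596
Mean correct RT = 3121/5 = 624.2000 ms
Proportion correct = 5/8
IES = 624.2000 / (5/8) = 998.720 ms

999 ms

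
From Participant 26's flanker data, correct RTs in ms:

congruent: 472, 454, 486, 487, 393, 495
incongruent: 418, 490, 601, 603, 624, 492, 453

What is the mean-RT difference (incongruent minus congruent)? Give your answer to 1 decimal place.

M(congruent) = 2787/6 = 464.500
M(incongruent) = 3681/7 = 525.857
Difference = 525.857 − 464.500 = 61.357 ms

61.4 ms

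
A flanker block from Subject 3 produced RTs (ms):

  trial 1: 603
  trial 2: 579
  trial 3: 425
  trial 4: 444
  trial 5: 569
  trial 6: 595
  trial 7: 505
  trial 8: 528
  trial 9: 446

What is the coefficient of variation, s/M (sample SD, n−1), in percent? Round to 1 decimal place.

n = 9, Σ = 4694, M = 521.5556
Σ(x−M)² = 38940.222; s = √(38940.222/8) = 69.7677
CV = 69.7677 / 521.5556 = 0.13377 = 13.377%

13.4%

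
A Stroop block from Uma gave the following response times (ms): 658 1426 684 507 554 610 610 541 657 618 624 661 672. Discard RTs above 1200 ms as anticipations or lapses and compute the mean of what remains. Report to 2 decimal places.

Excluded: 1426
Retained (n=12): Σ = 7396
Mean = 7396/12 = 616.3333

616.33 ms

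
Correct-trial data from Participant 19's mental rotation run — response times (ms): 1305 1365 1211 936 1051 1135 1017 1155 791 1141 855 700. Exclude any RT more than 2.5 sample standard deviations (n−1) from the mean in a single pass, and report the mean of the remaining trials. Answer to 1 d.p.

n = 12, ΣRT = 12662, M = 1055.167
Σ(x−M)² = 458073.67; s = √(458073.67/11) = 204.066
Cutoffs: 1055.167 ± 2.5·204.066 → [545.0, 1565.3]
No RTs fall outside the cutoffs; all 12 retained. Mean = 12662/12 = 1055.167

1055.2 ms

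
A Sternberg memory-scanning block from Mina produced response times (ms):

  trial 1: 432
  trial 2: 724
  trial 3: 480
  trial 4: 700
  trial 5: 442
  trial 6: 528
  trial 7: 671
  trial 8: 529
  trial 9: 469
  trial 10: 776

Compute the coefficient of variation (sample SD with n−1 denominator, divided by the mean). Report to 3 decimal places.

n = 10, Σ = 5751, M = 575.1000
Σ(x−M)² = 150166.900; s = √(150166.900/9) = 129.1712
CV = 129.1712 / 575.1000 = 0.22461

0.225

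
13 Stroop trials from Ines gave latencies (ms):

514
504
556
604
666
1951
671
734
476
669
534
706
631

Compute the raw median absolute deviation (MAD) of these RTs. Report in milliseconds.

Sorted: 476, 504, 514, 534, 556, 604, 631, 666, 669, 671, 706, 734, 1951 → median = 631
|x − 631|: 117, 127, 75, 27, 35, 1320, 40, 103, 155, 38, 97, 75, 0
Sorted deviations: 0, 27, 35, 38, 40, 75, 75, 97, 103, 117, 127, 155, 1320 → MAD = 75

75 ms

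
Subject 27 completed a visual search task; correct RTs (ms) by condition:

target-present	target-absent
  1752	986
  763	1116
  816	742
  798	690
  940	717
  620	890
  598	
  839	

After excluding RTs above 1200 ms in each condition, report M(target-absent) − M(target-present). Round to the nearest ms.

target-present: exclude 1752
M(target-present) = 5374/7 = 767.714
M(target-absent) = 5141/6 = 856.833
Difference = 856.833 − 767.714 = 89.119 ms

89 ms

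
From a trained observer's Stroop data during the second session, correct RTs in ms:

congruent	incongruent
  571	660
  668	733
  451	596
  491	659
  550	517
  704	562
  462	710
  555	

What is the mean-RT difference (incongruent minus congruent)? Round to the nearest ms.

M(congruent) = 4452/8 = 556.500
M(incongruent) = 4437/7 = 633.857
Difference = 633.857 − 556.500 = 77.357 ms

77 ms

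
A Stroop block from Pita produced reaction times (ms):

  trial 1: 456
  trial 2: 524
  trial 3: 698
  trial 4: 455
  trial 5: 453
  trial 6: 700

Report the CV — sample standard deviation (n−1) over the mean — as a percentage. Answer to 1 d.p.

n = 6, Σ = 3286, M = 547.6667
Σ(x−M)² = 72317.333; s = √(72317.333/5) = 120.2642
CV = 120.2642 / 547.6667 = 0.21959 = 21.959%

22.0%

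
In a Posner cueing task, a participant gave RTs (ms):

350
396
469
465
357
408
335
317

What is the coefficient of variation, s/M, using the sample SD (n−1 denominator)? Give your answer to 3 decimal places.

0.149

n = 8, Σ = 3097, M = 387.1250
Σ(x−M)² = 23202.875; s = √(23202.875/7) = 57.5734
CV = 57.5734 / 387.1250 = 0.14872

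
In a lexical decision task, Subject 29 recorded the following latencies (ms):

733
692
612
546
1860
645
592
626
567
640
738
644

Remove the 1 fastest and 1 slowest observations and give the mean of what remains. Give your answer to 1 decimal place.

648.9 ms

Sorted: 546, 567, 592, 612, 626, 640, 644, 645, 692, 733, 738, 1860
Drop lowest 1 (546) and highest 1 (1860)
Remaining (n=10): Σ = 6489, mean = 6489/10 = 648.900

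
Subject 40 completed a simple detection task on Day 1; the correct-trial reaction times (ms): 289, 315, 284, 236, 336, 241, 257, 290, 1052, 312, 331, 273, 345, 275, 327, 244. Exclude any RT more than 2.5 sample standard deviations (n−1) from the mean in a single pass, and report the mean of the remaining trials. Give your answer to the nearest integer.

290 ms

n = 16, ΣRT = 5407, M = 337.938
Σ(x−M)² = 562248.94; s = √(562248.94/15) = 193.606
Cutoffs: 337.938 ± 2.5·193.606 → [-146.1, 822.0]
Outside: 1052 → excluded.
Retained (n=15): Σ = 4355, mean = 4355/15 = 290.333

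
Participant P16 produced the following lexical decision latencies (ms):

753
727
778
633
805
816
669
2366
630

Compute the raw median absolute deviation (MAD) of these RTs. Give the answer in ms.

63 ms

Sorted: 630, 633, 669, 727, 753, 778, 805, 816, 2366 → median = 753
|x − 753|: 0, 26, 25, 120, 52, 63, 84, 1613, 123
Sorted deviations: 0, 25, 26, 52, 63, 84, 120, 123, 1613 → MAD = 63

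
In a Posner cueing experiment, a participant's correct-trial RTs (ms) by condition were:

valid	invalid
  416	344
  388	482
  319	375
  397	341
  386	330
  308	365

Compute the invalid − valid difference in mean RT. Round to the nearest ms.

M(valid) = 2214/6 = 369.000
M(invalid) = 2237/6 = 372.833
Difference = 372.833 − 369.000 = 3.833 ms

4 ms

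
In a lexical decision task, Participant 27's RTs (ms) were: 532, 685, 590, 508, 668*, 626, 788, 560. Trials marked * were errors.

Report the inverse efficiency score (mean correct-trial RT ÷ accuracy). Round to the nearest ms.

Correct trials (n=7): 532, 685, 590, 508, 626, 788, 560
Mean correct RT = 4289/7 = 612.7143 ms
Proportion correct = 7/8
IES = 612.7143 / (7/8) = 700.245 ms

700 ms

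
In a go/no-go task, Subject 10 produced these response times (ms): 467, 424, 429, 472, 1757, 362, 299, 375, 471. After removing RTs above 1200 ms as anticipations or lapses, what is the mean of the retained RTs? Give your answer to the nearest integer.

412 ms

Excluded: 1757
Retained (n=8): Σ = 3299
Mean = 3299/8 = 412.3750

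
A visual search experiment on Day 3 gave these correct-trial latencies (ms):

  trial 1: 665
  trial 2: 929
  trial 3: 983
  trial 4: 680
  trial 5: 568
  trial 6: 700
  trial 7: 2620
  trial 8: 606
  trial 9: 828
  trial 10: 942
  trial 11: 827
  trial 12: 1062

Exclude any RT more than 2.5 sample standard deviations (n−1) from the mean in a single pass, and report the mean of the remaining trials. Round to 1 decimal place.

799.1 ms

n = 12, ΣRT = 11410, M = 950.833
Σ(x−M)² = 3313927.67; s = √(3313927.67/11) = 548.877
Cutoffs: 950.833 ± 2.5·548.877 → [-421.4, 2323.0]
Outside: 2620 → excluded.
Retained (n=11): Σ = 8790, mean = 8790/11 = 799.091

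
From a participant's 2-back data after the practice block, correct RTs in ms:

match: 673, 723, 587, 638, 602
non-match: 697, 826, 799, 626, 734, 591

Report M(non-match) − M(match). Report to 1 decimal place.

M(match) = 3223/5 = 644.600
M(non-match) = 4273/6 = 712.167
Difference = 712.167 − 644.600 = 67.567 ms

67.6 ms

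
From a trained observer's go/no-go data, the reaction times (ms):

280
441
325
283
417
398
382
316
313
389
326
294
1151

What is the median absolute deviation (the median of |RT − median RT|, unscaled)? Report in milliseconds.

Sorted: 280, 283, 294, 313, 316, 325, 326, 382, 389, 398, 417, 441, 1151 → median = 326
|x − 326|: 46, 115, 1, 43, 91, 72, 56, 10, 13, 63, 0, 32, 825
Sorted deviations: 0, 1, 10, 13, 32, 43, 46, 56, 63, 72, 91, 115, 825 → MAD = 46

46 ms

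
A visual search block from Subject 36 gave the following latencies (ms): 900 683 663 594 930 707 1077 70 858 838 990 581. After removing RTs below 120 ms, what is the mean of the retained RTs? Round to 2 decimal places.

Excluded: 70
Retained (n=11): Σ = 8821
Mean = 8821/11 = 801.9091

801.91 ms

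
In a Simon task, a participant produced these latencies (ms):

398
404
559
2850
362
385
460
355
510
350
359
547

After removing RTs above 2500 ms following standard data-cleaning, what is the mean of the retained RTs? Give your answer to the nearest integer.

426 ms

Excluded: 2850
Retained (n=11): Σ = 4689
Mean = 4689/11 = 426.2727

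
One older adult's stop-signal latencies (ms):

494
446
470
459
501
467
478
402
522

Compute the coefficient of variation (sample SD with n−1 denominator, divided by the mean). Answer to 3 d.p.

n = 9, Σ = 4239, M = 471.0000
Σ(x−M)² = 9626.000; s = √(9626.000/8) = 34.6879
CV = 34.6879 / 471.0000 = 0.07365

0.074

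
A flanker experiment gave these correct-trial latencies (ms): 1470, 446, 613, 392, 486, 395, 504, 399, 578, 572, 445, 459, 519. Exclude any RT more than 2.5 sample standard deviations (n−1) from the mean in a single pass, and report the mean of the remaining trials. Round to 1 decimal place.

484.0 ms

n = 13, ΣRT = 7278, M = 559.846
Σ(x−M)² = 959461.69; s = √(959461.69/12) = 282.763
Cutoffs: 559.846 ± 2.5·282.763 → [-147.1, 1266.8]
Outside: 1470 → excluded.
Retained (n=12): Σ = 5808, mean = 5808/12 = 484.000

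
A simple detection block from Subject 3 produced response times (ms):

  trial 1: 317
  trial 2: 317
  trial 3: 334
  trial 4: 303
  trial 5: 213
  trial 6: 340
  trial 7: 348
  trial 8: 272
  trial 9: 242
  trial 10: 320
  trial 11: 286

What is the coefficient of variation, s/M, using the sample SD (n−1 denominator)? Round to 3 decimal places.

n = 11, Σ = 3292, M = 299.2727
Σ(x−M)² = 17954.182; s = √(17954.182/10) = 42.3724
CV = 42.3724 / 299.2727 = 0.14158

0.142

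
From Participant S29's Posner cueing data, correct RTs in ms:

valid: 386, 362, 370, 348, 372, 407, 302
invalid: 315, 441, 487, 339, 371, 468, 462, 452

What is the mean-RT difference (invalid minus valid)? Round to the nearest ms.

M(valid) = 2547/7 = 363.857
M(invalid) = 3335/8 = 416.875
Difference = 416.875 − 363.857 = 53.018 ms

53 ms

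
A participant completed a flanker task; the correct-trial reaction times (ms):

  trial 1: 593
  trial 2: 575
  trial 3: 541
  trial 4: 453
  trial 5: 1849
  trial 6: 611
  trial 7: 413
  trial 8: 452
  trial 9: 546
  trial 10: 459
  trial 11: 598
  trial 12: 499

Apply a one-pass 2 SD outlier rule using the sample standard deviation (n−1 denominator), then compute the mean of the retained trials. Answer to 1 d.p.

521.8 ms

n = 12, ΣRT = 7589, M = 632.417
Σ(x−M)² = 1663150.92; s = √(1663150.92/11) = 388.839
Cutoffs: 632.417 ± 2·388.839 → [-145.3, 1410.1]
Outside: 1849 → excluded.
Retained (n=11): Σ = 5740, mean = 5740/11 = 521.818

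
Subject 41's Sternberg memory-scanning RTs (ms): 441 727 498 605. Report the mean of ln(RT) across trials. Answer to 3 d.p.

ln(RT): 6.0890, 6.5889, 6.2106, 6.4052
Σ ln(RT) = 25.2938
Mean = 25.2938/4 = 6.32345

6.323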